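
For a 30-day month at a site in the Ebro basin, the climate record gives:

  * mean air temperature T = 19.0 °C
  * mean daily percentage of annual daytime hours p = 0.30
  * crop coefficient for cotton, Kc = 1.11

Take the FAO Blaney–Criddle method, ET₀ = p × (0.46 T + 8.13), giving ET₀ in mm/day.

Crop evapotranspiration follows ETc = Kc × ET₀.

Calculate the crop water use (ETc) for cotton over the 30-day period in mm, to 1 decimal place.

168.5 mm

ET₀ = 0.30 × (0.46 × 19.0 + 8.13) = 0.30 × 16.870 = 5.0610 mm/d
ETc = Kc × ET₀ = 1.11 × 5.0610 = 5.6177 mm/d
Over 30 days: 5.6177 × 30 = 168.531 mm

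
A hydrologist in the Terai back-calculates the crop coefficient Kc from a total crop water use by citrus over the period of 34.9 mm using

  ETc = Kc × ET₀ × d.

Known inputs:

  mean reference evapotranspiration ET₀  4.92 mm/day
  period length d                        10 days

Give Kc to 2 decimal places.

ETc = Kc × ET₀ × d  ⇒  Kc = ETc / (ET₀ × d)
Kc = 34.9 / (4.92 × 10) = 34.9 / 49.20 = 0.7093

0.71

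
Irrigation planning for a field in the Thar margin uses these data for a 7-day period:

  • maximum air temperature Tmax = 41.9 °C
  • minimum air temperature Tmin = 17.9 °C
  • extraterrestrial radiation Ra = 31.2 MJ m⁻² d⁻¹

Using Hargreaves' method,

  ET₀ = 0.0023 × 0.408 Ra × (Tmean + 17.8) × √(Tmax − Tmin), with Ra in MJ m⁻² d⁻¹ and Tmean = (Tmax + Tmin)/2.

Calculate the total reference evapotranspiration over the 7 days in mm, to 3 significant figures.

47.9 mm

Tmean = (41.9 + 17.9)/2 = 29.90 °C
0.408 Ra = 0.408 × 31.2 = 12.7296 mm/d equivalent
ET₀ = 0.0023 × 12.7296 × (29.90 + 17.8) × √24.0 = 0.0023 × 12.7296 × 47.70 × 4.8990 = 6.8418 mm/d
Over 7 days: 6.8418 × 7 = 47.893 mm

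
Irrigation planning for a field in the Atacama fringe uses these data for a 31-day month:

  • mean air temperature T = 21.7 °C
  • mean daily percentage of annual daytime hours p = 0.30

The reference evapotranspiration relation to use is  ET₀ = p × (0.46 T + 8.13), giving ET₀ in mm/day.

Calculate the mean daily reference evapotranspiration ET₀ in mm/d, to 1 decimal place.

5.4 mm/d

ET₀ = 0.30 × (0.46 × 21.7 + 8.13) = 0.30 × 18.112 = 5.4336 mm/d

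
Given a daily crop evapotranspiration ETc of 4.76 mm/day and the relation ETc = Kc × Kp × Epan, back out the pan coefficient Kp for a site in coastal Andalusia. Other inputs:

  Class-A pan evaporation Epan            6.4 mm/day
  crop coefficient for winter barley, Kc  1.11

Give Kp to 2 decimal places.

0.67

ETc = Kc × Kp × Epan  ⇒  Kp = ETc / (Kc × Epan)
Kp = 4.76 / (1.11 × 6.4) = 4.76 / 7.104 = 0.6700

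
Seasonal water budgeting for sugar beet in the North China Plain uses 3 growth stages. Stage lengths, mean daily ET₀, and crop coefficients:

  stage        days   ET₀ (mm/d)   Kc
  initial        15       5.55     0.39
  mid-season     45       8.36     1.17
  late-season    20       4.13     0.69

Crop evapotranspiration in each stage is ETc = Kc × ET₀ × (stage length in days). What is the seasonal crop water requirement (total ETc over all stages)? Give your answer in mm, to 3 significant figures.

initial: 0.39 × 5.55 × 15 = 32.47 mm
mid-season: 1.17 × 8.36 × 45 = 440.15 mm
late-season: 0.69 × 4.13 × 20 = 56.99 mm
Seasonal total = 529.61 mm

530 mm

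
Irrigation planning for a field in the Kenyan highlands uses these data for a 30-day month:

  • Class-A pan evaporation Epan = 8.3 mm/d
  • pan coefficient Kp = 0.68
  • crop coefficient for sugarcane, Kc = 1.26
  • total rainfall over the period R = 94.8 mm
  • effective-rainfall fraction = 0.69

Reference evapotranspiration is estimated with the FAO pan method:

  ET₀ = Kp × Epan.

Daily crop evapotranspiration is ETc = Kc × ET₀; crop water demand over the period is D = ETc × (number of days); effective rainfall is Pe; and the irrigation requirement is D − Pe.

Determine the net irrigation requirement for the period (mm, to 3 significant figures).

148 mm

ET₀ = 0.68 × 8.3 = 5.6440 mm/d
ETc = Kc × ET₀ = 1.26 × 5.6440 = 7.1114 mm/d
Crop demand D = ETc × 30 d = 7.1114 × 30 = 213.342 mm
Pe = 0.69 × 94.8 = 65.412 mm
D − Pe = 213.342 − 65.412 = 147.930 mm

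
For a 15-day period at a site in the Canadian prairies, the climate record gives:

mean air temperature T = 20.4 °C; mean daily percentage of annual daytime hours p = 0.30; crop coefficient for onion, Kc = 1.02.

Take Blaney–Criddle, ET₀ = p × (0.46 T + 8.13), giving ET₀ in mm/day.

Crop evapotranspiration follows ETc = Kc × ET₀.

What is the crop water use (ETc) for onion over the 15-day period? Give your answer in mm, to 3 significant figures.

ET₀ = 0.30 × (0.46 × 20.4 + 8.13) = 0.30 × 17.514 = 5.2542 mm/d
ETc = Kc × ET₀ = 1.02 × 5.2542 = 5.3593 mm/d
Over 15 days: 5.3593 × 15 = 80.390 mm

80.4 mm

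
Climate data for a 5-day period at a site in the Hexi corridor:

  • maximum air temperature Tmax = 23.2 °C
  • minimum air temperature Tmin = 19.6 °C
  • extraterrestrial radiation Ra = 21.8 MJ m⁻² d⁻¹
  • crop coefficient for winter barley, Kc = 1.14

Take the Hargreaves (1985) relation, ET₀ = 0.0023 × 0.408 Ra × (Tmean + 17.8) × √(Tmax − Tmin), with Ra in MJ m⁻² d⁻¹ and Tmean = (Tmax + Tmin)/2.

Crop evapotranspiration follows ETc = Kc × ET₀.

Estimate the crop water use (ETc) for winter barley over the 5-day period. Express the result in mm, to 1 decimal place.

8.7 mm

Tmean = (23.2 + 19.6)/2 = 21.40 °C
0.408 Ra = 0.408 × 21.8 = 8.8944 mm/d equivalent
ET₀ = 0.0023 × 8.8944 × (21.40 + 17.8) × √3.6 = 0.0023 × 8.8944 × 39.20 × 1.8974 = 1.5216 mm/d
ETc = Kc × ET₀ = 1.14 × 1.5216 = 1.7346 mm/d
Over 5 days: 1.7346 × 5 = 8.673 mm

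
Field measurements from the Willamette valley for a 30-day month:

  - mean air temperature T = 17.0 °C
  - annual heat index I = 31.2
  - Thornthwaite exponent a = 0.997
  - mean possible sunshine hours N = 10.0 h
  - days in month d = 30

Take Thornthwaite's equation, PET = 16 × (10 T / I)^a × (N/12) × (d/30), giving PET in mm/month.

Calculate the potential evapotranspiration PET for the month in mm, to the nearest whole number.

72 mm

10T/I = 10 × 17.0 / 31.2 = 5.4487
(10T/I)^a = 5.4487^0.997 = 5.4211
Uncorrected PET = 16 × 5.4211 = 86.738 mm
Correction = (N/12)(d/30) = (10.0/12)(30/30) = 0.8333
PET = 86.738 × 0.8333 = 72.279 mm/month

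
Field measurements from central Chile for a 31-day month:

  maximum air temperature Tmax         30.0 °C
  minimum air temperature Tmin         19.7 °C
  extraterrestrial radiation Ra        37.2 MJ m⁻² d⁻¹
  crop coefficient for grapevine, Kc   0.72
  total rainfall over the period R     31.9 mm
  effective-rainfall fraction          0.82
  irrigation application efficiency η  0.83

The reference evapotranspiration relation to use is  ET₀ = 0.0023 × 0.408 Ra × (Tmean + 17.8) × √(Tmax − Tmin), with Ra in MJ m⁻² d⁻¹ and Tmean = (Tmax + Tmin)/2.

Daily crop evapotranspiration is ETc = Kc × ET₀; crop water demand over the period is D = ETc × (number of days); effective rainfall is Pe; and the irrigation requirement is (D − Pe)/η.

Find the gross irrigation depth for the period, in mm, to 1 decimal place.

97.0 mm

Tmean = (30.0 + 19.7)/2 = 24.85 °C
0.408 Ra = 0.408 × 37.2 = 15.1776 mm/d equivalent
ET₀ = 0.0023 × 15.1776 × (24.85 + 17.8) × √10.3 = 0.0023 × 15.1776 × 42.65 × 3.2094 = 4.7783 mm/d
ETc = Kc × ET₀ = 0.72 × 4.7783 = 3.4404 mm/d
Crop demand D = ETc × 31 d = 3.4404 × 31 = 106.652 mm
Pe = 0.82 × 31.9 = 26.158 mm
D − Pe = 106.652 − 26.158 = 80.494 mm
Gross irrigation = 80.494 / 0.83 = 96.981 mm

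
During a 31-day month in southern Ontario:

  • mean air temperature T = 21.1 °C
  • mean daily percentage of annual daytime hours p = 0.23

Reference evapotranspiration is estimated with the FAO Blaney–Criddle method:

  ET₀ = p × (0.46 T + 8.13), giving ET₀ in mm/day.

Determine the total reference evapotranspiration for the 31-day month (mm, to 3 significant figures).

127 mm

ET₀ = 0.23 × (0.46 × 21.1 + 8.13) = 0.23 × 17.836 = 4.1023 mm/d
Monthly total = 4.1023 × 31 = 127.171 mm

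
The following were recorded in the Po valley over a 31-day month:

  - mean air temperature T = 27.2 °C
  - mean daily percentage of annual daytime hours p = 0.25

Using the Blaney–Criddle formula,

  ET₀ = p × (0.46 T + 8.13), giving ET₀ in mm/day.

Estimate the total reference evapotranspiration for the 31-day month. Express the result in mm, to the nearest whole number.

160 mm

ET₀ = 0.25 × (0.46 × 27.2 + 8.13) = 0.25 × 20.642 = 5.1605 mm/d
Monthly total = 5.1605 × 31 = 159.976 mm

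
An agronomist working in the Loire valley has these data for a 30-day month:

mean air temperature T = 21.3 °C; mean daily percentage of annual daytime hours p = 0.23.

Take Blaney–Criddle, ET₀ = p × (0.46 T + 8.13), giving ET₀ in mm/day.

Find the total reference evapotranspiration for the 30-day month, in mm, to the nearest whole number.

124 mm

ET₀ = 0.23 × (0.46 × 21.3 + 8.13) = 0.23 × 17.928 = 4.1234 mm/d
Monthly total = 4.1234 × 30 = 123.702 mm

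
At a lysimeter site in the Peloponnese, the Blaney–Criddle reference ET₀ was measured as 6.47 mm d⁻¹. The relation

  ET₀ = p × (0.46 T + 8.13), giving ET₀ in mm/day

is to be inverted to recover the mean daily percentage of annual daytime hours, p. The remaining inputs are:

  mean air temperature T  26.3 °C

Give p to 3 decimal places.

p = ET₀ / (0.46 T + 8.13) = 6.47 / (0.46 × 26.3 + 8.13) = 6.47 / 20.228 = 0.3199

0.320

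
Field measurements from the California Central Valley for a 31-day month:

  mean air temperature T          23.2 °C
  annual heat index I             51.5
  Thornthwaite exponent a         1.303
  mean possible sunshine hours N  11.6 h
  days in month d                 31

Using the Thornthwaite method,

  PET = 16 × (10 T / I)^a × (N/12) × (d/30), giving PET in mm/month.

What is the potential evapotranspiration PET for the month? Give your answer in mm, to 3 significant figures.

10T/I = 10 × 23.2 / 51.5 = 4.5049
(10T/I)^a = 4.5049^1.303 = 7.1081
Uncorrected PET = 16 × 7.1081 = 113.730 mm
Correction = (N/12)(d/30) = (11.6/12)(31/30) = 0.9989
PET = 113.730 × 0.9989 = 113.605 mm/month

114 mm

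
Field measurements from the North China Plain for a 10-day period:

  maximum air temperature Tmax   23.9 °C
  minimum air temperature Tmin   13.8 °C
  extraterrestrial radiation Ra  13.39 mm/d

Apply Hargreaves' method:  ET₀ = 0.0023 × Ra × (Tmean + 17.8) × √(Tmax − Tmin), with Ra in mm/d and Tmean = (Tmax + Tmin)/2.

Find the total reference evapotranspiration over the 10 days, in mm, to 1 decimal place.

Tmean = (23.9 + 13.8)/2 = 18.85 °C
ET₀ = 0.0023 × 13.39 × (18.85 + 17.8) × √10.1 = 0.0023 × 13.39 × 36.65 × 3.1780 = 3.5870 mm/d
Over 10 days: 3.5870 × 10 = 35.870 mm

35.9 mm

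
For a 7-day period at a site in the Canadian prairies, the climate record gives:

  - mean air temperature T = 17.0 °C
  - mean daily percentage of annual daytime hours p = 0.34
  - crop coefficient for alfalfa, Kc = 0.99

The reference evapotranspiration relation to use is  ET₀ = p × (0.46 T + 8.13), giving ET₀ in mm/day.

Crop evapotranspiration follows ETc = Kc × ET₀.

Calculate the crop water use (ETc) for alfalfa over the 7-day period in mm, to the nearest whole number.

ET₀ = 0.34 × (0.46 × 17.0 + 8.13) = 0.34 × 15.950 = 5.4230 mm/d
ETc = Kc × ET₀ = 0.99 × 5.4230 = 5.3688 mm/d
Over 7 days: 5.3688 × 7 = 37.582 mm

38 mm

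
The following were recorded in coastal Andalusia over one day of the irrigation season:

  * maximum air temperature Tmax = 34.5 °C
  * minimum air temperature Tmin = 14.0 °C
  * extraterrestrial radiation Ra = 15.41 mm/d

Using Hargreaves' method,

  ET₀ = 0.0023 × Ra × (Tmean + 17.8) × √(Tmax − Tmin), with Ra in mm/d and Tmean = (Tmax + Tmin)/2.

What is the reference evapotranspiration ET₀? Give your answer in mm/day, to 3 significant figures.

Tmean = (34.5 + 14.0)/2 = 24.25 °C
ET₀ = 0.0023 × 15.41 × (24.25 + 17.8) × √20.5 = 0.0023 × 15.41 × 42.05 × 4.5277 = 6.7480 mm/d

6.75 mm/day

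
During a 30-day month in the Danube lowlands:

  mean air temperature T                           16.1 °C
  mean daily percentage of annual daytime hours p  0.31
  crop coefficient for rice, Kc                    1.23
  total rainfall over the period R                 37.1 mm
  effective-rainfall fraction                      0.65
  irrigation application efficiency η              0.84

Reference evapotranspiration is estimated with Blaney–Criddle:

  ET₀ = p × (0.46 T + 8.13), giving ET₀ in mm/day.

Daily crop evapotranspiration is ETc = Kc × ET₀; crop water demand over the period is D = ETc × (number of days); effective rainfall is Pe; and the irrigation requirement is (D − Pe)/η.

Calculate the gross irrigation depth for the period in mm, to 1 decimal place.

ET₀ = 0.31 × (0.46 × 16.1 + 8.13) = 0.31 × 15.536 = 4.8162 mm/d
ETc = Kc × ET₀ = 1.23 × 4.8162 = 5.9239 mm/d
Crop demand D = ETc × 30 d = 5.9239 × 30 = 177.717 mm
Pe = 0.65 × 37.1 = 24.115 mm
D − Pe = 177.717 − 24.115 = 153.602 mm
Gross irrigation = 153.602 / 0.84 = 182.860 mm

182.9 mm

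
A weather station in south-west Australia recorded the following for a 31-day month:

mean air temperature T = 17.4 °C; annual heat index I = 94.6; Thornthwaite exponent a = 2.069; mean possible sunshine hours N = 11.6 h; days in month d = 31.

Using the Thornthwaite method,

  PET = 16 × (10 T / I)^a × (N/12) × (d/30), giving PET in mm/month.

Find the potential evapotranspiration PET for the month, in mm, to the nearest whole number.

56 mm

10T/I = 10 × 17.4 / 94.6 = 1.8393
(10T/I)^a = 1.8393^2.069 = 3.5283
Uncorrected PET = 16 × 3.5283 = 56.453 mm
Correction = (N/12)(d/30) = (11.6/12)(31/30) = 0.9989
PET = 56.453 × 0.9989 = 56.391 mm/month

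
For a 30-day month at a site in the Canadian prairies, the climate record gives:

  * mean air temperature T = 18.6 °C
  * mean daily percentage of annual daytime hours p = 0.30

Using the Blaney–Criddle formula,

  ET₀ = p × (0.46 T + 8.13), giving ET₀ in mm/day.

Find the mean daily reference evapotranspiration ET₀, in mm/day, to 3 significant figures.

5.01 mm/day

ET₀ = 0.30 × (0.46 × 18.6 + 8.13) = 0.30 × 16.686 = 5.0058 mm/d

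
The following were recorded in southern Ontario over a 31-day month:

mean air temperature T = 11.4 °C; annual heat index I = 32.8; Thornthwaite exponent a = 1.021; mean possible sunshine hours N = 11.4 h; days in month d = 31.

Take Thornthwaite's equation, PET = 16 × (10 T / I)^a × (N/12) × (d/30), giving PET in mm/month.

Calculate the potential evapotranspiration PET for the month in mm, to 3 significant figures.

56.0 mm

10T/I = 10 × 11.4 / 32.8 = 3.4756
(10T/I)^a = 3.4756^1.021 = 3.5677
Uncorrected PET = 16 × 3.5677 = 57.083 mm
Correction = (N/12)(d/30) = (11.4/12)(31/30) = 0.9817
PET = 57.083 × 0.9817 = 56.038 mm/month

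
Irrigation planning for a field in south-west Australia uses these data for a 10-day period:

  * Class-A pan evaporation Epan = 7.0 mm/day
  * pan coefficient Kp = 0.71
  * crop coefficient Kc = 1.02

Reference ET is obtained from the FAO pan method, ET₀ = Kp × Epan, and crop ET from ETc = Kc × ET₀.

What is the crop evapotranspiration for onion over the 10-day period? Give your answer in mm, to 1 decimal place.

50.7 mm

ET₀ = 0.71 × 7.0 = 4.9700 mm/d
ETc = Kc × ET₀ = 1.02 × 4.9700 = 5.0694 mm/d
Over 10 days: 5.0694 × 10 = 50.694 mm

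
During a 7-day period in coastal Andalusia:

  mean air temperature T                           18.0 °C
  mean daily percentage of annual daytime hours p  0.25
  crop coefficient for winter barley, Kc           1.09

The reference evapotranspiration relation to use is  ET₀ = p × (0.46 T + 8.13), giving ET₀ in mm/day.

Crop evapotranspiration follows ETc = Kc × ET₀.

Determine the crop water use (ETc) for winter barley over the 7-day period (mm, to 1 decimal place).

31.3 mm

ET₀ = 0.25 × (0.46 × 18.0 + 8.13) = 0.25 × 16.410 = 4.1025 mm/d
ETc = Kc × ET₀ = 1.09 × 4.1025 = 4.4717 mm/d
Over 7 days: 4.4717 × 7 = 31.302 mm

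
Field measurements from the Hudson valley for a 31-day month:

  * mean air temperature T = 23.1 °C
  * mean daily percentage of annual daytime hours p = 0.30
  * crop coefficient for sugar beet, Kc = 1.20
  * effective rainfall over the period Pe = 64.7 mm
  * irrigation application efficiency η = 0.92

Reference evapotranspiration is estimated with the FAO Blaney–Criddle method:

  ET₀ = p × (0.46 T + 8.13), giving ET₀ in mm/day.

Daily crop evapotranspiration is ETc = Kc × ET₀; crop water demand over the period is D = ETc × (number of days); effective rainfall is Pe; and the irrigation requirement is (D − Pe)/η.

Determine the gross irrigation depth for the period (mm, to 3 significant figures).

157 mm

ET₀ = 0.30 × (0.46 × 23.1 + 8.13) = 0.30 × 18.756 = 5.6268 mm/d
ETc = Kc × ET₀ = 1.20 × 5.6268 = 6.7522 mm/d
Crop demand D = ETc × 31 d = 6.7522 × 31 = 209.318 mm
D − Pe = 209.318 − 64.7 = 144.618 mm
Gross irrigation = 144.618 / 0.92 = 157.193 mm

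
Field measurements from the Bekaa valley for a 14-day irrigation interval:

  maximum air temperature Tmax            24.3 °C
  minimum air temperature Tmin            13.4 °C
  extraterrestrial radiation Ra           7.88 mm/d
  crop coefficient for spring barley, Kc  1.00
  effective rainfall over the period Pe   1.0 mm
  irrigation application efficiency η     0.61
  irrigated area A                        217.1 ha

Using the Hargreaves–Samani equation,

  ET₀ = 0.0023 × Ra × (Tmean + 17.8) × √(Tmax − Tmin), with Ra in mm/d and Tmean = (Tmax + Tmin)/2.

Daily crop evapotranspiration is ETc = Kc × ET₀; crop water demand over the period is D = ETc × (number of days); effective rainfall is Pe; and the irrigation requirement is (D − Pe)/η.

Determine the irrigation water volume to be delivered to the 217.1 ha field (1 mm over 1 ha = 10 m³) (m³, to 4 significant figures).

Tmean = (24.3 + 13.4)/2 = 18.85 °C
ET₀ = 0.0023 × 7.88 × (18.85 + 17.8) × √10.9 = 0.0023 × 7.88 × 36.65 × 3.3015 = 2.1930 mm/d
ETc = Kc × ET₀ = 1.00 × 2.1930 = 2.1930 mm/d
Crop demand D = ETc × 14 d = 2.1930 × 14 = 30.702 mm
D − Pe = 30.702 − 1.0 = 29.702 mm
Gross irrigation = 29.702 / 0.61 = 48.692 mm
Volume = 48.692 mm × 217.1 ha × 10 = 105710.3 m³

105700 m³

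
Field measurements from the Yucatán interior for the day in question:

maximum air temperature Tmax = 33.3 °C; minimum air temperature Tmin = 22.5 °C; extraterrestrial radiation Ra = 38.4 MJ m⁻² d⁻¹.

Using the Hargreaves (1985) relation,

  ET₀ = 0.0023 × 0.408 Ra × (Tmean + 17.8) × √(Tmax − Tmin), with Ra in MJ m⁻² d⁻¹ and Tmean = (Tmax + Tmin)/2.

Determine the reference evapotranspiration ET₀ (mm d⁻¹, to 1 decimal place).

Tmean = (33.3 + 22.5)/2 = 27.90 °C
0.408 Ra = 0.408 × 38.4 = 15.6672 mm/d equivalent
ET₀ = 0.0023 × 15.6672 × (27.90 + 17.8) × √10.8 = 0.0023 × 15.6672 × 45.70 × 3.2863 = 5.4118 mm/d

5.4 mm d⁻¹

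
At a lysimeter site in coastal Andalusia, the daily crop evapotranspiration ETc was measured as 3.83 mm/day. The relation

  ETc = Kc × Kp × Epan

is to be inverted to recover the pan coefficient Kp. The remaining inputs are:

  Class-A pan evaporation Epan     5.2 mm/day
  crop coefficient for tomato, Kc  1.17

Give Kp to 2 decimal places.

ETc = Kc × Kp × Epan  ⇒  Kp = ETc / (Kc × Epan)
Kp = 3.83 / (1.17 × 5.2) = 3.83 / 6.084 = 0.6295

0.63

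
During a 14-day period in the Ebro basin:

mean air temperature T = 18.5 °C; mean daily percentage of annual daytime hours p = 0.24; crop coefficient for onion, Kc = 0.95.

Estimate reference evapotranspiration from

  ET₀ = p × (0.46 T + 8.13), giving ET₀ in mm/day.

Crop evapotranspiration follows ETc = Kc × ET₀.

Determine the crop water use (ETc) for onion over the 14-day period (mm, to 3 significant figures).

53.1 mm

ET₀ = 0.24 × (0.46 × 18.5 + 8.13) = 0.24 × 16.640 = 3.9936 mm/d
ETc = Kc × ET₀ = 0.95 × 3.9936 = 3.7939 mm/d
Over 14 days: 3.7939 × 14 = 53.115 mm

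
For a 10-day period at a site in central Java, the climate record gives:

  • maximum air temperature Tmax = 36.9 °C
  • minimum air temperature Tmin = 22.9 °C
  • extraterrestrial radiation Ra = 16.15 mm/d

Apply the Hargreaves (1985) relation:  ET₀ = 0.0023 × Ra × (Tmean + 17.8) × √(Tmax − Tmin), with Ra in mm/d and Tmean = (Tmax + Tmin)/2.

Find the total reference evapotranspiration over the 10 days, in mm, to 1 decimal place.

Tmean = (36.9 + 22.9)/2 = 29.90 °C
ET₀ = 0.0023 × 16.15 × (29.90 + 17.8) × √14.0 = 0.0023 × 16.15 × 47.70 × 3.7417 = 6.6296 mm/d
Over 10 days: 6.6296 × 10 = 66.296 mm

66.3 mm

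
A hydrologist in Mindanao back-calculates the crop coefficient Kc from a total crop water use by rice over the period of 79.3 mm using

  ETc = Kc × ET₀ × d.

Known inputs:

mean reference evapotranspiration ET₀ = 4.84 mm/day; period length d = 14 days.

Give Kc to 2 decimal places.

ETc = Kc × ET₀ × d  ⇒  Kc = ETc / (ET₀ × d)
Kc = 79.3 / (4.84 × 14) = 79.3 / 67.76 = 1.1703

1.17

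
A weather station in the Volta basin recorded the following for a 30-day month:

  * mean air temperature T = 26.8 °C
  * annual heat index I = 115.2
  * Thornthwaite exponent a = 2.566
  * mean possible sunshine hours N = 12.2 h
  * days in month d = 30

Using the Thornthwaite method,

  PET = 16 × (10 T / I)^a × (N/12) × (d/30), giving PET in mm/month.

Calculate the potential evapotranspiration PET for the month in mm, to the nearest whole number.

10T/I = 10 × 26.8 / 115.2 = 2.3264
(10T/I)^a = 2.3264^2.566 = 8.7279
Uncorrected PET = 16 × 8.7279 = 139.646 mm
Correction = (N/12)(d/30) = (12.2/12)(30/30) = 1.0167
PET = 139.646 × 1.0167 = 141.978 mm/month

142 mm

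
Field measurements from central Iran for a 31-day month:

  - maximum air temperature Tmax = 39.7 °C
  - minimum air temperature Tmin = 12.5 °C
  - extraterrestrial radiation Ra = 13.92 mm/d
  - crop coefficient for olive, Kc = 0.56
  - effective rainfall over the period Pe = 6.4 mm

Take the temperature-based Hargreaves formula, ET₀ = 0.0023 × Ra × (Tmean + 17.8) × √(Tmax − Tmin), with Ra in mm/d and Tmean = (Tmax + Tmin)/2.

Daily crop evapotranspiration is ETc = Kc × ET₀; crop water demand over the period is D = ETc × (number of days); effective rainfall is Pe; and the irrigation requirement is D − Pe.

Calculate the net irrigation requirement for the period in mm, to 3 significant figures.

Tmean = (39.7 + 12.5)/2 = 26.10 °C
ET₀ = 0.0023 × 13.92 × (26.10 + 17.8) × √27.2 = 0.0023 × 13.92 × 43.90 × 5.2154 = 7.3303 mm/d
ETc = Kc × ET₀ = 0.56 × 7.3303 = 4.1050 mm/d
Crop demand D = ETc × 31 d = 4.1050 × 31 = 127.255 mm
D − Pe = 127.255 − 6.4 = 120.855 mm

121 mm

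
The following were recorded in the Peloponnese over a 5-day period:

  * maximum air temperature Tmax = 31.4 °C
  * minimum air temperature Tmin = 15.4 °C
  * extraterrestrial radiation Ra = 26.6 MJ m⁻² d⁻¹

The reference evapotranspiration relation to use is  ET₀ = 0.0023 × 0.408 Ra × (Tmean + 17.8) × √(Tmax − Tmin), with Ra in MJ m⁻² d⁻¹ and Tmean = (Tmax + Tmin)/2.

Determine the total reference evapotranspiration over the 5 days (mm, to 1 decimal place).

20.6 mm

Tmean = (31.4 + 15.4)/2 = 23.40 °C
0.408 Ra = 0.408 × 26.6 = 10.8528 mm/d equivalent
ET₀ = 0.0023 × 10.8528 × (23.40 + 17.8) × √16.0 = 0.0023 × 10.8528 × 41.20 × 4.0000 = 4.1136 mm/d
Over 5 days: 4.1136 × 5 = 20.568 mm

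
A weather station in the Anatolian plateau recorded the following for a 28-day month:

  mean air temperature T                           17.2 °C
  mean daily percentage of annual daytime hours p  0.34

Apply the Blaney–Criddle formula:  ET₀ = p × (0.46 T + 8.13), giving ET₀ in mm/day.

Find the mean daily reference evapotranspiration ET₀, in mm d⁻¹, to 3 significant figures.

5.45 mm d⁻¹

ET₀ = 0.34 × (0.46 × 17.2 + 8.13) = 0.34 × 16.042 = 5.4543 mm/d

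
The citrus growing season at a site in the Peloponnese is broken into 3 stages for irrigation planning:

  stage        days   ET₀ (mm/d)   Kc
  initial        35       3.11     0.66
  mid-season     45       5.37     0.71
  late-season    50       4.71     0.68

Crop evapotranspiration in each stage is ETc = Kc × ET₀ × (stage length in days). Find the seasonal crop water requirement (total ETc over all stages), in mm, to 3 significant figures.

initial: 0.66 × 3.11 × 35 = 71.84 mm
mid-season: 0.71 × 5.37 × 45 = 171.57 mm
late-season: 0.68 × 4.71 × 50 = 160.14 mm
Seasonal total = 403.55 mm

404 mm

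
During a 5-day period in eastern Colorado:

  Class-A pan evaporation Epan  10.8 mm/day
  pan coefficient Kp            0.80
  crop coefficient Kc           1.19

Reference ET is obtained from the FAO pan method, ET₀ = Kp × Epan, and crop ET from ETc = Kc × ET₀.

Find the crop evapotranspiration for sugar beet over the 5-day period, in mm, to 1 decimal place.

51.4 mm

ET₀ = 0.80 × 10.8 = 8.6400 mm/d
ETc = Kc × ET₀ = 1.19 × 8.6400 = 10.2816 mm/d
Over 5 days: 10.2816 × 5 = 51.408 mm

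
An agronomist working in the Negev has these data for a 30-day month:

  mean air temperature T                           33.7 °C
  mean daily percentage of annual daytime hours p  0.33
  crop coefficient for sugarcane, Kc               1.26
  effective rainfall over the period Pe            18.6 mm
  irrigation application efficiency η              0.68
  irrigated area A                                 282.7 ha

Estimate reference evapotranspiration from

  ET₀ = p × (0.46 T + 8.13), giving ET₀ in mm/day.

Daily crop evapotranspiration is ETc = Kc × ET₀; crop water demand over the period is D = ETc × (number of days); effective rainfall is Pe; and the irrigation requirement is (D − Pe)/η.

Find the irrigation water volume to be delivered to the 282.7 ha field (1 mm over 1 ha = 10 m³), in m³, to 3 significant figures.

ET₀ = 0.33 × (0.46 × 33.7 + 8.13) = 0.33 × 23.632 = 7.7986 mm/d
ETc = Kc × ET₀ = 1.26 × 7.7986 = 9.8262 mm/d
Crop demand D = ETc × 30 d = 9.8262 × 30 = 294.786 mm
D − Pe = 294.786 − 18.6 = 276.186 mm
Gross irrigation = 276.186 / 0.68 = 406.156 mm
Volume = 406.156 mm × 282.7 ha × 10 = 1148203.0 m³

1150000 m³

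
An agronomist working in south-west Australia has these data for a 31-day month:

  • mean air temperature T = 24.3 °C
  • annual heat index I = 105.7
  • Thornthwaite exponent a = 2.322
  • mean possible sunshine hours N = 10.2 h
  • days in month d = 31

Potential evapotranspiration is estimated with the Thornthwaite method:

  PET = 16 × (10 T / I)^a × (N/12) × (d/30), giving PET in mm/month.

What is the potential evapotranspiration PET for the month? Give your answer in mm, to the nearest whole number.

97 mm

10T/I = 10 × 24.3 / 105.7 = 2.2990
(10T/I)^a = 2.2990^2.322 = 6.9102
Uncorrected PET = 16 × 6.9102 = 110.563 mm
Correction = (N/12)(d/30) = (10.2/12)(31/30) = 0.8783
PET = 110.563 × 0.8783 = 97.107 mm/month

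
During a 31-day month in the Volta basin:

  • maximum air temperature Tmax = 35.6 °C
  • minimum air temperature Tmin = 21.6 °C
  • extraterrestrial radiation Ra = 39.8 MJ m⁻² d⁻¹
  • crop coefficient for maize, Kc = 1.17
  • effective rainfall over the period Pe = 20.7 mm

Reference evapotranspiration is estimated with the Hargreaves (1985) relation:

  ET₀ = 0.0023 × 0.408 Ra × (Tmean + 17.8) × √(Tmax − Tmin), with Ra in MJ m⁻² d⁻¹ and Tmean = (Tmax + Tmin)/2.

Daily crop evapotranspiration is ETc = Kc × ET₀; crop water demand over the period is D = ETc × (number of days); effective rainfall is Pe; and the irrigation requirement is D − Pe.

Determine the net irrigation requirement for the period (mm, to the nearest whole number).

214 mm

Tmean = (35.6 + 21.6)/2 = 28.60 °C
0.408 Ra = 0.408 × 39.8 = 16.2384 mm/d equivalent
ET₀ = 0.0023 × 16.2384 × (28.60 + 17.8) × √14.0 = 0.0023 × 16.2384 × 46.40 × 3.7417 = 6.4842 mm/d
ETc = Kc × ET₀ = 1.17 × 6.4842 = 7.5865 mm/d
Crop demand D = ETc × 31 d = 7.5865 × 31 = 235.182 mm
D − Pe = 235.182 − 20.7 = 214.482 mm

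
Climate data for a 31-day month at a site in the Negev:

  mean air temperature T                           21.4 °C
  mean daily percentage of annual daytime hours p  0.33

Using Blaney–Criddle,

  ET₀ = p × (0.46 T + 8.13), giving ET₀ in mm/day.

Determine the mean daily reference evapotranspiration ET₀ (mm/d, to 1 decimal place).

ET₀ = 0.33 × (0.46 × 21.4 + 8.13) = 0.33 × 17.974 = 5.9314 mm/d

5.9 mm/d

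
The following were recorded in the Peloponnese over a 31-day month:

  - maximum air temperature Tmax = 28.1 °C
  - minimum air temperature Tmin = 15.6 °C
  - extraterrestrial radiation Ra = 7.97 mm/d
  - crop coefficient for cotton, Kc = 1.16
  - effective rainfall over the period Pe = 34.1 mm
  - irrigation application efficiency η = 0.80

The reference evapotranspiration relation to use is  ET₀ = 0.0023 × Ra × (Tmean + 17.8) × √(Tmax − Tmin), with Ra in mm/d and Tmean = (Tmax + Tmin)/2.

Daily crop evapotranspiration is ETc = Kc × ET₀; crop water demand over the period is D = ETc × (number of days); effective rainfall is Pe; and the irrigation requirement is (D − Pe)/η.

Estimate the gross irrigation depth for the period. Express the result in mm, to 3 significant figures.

Tmean = (28.1 + 15.6)/2 = 21.85 °C
ET₀ = 0.0023 × 7.97 × (21.85 + 17.8) × √12.5 = 0.0023 × 7.97 × 39.65 × 3.5355 = 2.5697 mm/d
ETc = Kc × ET₀ = 1.16 × 2.5697 = 2.9809 mm/d
Crop demand D = ETc × 31 d = 2.9809 × 31 = 92.408 mm
D − Pe = 92.408 − 34.1 = 58.308 mm
Gross irrigation = 58.308 / 0.80 = 72.885 mm

72.9 mm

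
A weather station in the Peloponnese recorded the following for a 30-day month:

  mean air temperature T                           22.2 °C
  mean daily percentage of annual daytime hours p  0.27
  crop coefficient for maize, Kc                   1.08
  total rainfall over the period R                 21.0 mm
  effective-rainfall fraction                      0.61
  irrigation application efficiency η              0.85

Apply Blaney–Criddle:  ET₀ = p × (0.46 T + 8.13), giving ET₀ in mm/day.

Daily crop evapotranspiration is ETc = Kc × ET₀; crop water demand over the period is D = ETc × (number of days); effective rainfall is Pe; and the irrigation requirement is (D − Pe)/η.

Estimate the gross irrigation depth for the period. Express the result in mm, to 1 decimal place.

ET₀ = 0.27 × (0.46 × 22.2 + 8.13) = 0.27 × 18.342 = 4.9523 mm/d
ETc = Kc × ET₀ = 1.08 × 4.9523 = 5.3485 mm/d
Crop demand D = ETc × 30 d = 5.3485 × 30 = 160.455 mm
Pe = 0.61 × 21.0 = 12.810 mm
D − Pe = 160.455 − 12.810 = 147.645 mm
Gross irrigation = 147.645 / 0.85 = 173.700 mm

173.7 mm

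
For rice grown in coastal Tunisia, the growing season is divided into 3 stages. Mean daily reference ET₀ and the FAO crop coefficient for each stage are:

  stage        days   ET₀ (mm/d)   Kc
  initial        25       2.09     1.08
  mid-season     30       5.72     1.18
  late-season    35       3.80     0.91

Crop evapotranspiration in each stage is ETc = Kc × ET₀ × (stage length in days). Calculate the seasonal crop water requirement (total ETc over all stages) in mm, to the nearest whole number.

380 mm

initial: 1.08 × 2.09 × 25 = 56.43 mm
mid-season: 1.18 × 5.72 × 30 = 202.49 mm
late-season: 0.91 × 3.80 × 35 = 121.03 mm
Seasonal total = 379.95 mm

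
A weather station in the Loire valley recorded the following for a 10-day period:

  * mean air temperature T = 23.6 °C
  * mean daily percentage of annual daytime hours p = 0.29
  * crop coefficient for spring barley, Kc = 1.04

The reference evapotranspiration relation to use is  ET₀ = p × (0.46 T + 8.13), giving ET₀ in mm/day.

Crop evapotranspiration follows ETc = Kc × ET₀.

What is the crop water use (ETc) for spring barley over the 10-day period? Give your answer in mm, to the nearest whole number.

ET₀ = 0.29 × (0.46 × 23.6 + 8.13) = 0.29 × 18.986 = 5.5059 mm/d
ETc = Kc × ET₀ = 1.04 × 5.5059 = 5.7261 mm/d
Over 10 days: 5.7261 × 10 = 57.261 mm

57 mm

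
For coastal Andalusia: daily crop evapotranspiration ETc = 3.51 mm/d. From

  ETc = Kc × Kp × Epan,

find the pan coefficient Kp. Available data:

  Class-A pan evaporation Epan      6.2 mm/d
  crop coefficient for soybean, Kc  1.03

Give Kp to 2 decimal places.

0.55

ETc = Kc × Kp × Epan  ⇒  Kp = ETc / (Kc × Epan)
Kp = 3.51 / (1.03 × 6.2) = 3.51 / 6.386 = 0.5496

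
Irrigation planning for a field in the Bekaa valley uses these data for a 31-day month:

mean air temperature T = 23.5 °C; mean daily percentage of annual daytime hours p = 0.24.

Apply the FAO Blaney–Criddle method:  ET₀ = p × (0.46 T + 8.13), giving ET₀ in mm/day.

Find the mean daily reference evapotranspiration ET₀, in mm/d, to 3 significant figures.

4.55 mm/d

ET₀ = 0.24 × (0.46 × 23.5 + 8.13) = 0.24 × 18.940 = 4.5456 mm/d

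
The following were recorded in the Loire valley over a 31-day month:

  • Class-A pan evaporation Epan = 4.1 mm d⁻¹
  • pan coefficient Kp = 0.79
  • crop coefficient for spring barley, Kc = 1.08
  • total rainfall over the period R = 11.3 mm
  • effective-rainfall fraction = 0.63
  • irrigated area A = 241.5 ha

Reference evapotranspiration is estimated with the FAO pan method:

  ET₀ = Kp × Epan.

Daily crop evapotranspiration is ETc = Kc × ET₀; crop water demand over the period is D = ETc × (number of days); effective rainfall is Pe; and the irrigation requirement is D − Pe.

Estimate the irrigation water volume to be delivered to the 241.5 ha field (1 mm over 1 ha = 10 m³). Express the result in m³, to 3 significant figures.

ET₀ = 0.79 × 4.1 = 3.2390 mm/d
ETc = Kc × ET₀ = 1.08 × 3.2390 = 3.4981 mm/d
Crop demand D = ETc × 31 d = 3.4981 × 31 = 108.441 mm
Pe = 0.63 × 11.3 = 7.119 mm
D − Pe = 108.441 − 7.119 = 101.322 mm
Volume = 101.322 mm × 241.5 ha × 10 = 244692.6 m³

245000 m³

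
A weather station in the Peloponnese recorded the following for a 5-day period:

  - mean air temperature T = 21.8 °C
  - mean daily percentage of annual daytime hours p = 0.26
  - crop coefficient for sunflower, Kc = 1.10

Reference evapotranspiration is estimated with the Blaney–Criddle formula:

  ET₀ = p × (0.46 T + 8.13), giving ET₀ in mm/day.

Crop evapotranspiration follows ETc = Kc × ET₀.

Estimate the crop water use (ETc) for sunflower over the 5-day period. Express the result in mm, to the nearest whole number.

26 mm

ET₀ = 0.26 × (0.46 × 21.8 + 8.13) = 0.26 × 18.158 = 4.7211 mm/d
ETc = Kc × ET₀ = 1.10 × 4.7211 = 5.1932 mm/d
Over 5 days: 5.1932 × 5 = 25.966 mm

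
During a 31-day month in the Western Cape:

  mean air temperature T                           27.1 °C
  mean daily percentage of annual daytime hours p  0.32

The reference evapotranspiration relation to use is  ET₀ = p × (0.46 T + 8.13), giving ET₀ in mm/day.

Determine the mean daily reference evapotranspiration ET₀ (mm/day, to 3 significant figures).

6.59 mm/day

ET₀ = 0.32 × (0.46 × 27.1 + 8.13) = 0.32 × 20.596 = 6.5907 mm/d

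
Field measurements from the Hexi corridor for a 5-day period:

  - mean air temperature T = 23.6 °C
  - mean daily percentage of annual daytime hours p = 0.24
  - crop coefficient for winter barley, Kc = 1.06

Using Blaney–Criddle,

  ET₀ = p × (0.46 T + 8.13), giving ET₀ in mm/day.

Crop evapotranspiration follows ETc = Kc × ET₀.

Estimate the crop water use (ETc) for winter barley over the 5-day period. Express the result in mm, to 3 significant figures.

24.2 mm

ET₀ = 0.24 × (0.46 × 23.6 + 8.13) = 0.24 × 18.986 = 4.5566 mm/d
ETc = Kc × ET₀ = 1.06 × 4.5566 = 4.8300 mm/d
Over 5 days: 4.8300 × 5 = 24.150 mm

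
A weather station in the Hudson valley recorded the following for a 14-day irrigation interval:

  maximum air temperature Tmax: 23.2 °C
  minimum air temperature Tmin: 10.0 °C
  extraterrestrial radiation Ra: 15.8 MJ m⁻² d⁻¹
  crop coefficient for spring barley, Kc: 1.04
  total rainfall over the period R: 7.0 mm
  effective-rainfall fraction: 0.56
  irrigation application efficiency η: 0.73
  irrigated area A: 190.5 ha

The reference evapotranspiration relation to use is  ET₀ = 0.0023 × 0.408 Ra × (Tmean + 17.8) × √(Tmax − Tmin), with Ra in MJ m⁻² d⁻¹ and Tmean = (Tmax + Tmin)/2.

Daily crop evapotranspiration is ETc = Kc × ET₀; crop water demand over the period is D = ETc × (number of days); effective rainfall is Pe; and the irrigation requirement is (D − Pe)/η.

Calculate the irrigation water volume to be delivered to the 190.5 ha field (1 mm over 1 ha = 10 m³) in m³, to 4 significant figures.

Tmean = (23.2 + 10.0)/2 = 16.60 °C
0.408 Ra = 0.408 × 15.8 = 6.4464 mm/d equivalent
ET₀ = 0.0023 × 6.4464 × (16.60 + 17.8) × √13.2 = 0.0023 × 6.4464 × 34.40 × 3.6332 = 1.8531 mm/d
ETc = Kc × ET₀ = 1.04 × 1.8531 = 1.9272 mm/d
Crop demand D = ETc × 14 d = 1.9272 × 14 = 26.981 mm
Pe = 0.56 × 7.0 = 3.920 mm
D − Pe = 26.981 − 3.920 = 23.061 mm
Gross irrigation = 23.061 / 0.73 = 31.590 mm
Volume = 31.590 mm × 190.5 ha × 10 = 60179.0 m³

60180 m³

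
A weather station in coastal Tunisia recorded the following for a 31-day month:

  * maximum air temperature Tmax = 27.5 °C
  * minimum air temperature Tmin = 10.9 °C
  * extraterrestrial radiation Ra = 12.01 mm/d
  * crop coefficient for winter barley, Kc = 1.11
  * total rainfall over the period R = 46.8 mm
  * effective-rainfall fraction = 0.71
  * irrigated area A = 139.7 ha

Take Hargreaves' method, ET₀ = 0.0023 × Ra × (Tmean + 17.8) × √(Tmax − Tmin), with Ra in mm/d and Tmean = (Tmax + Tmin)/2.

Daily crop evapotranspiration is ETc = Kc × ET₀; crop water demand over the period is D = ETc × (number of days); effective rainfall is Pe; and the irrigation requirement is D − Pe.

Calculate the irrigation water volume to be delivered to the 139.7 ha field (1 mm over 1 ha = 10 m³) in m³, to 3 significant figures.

Tmean = (27.5 + 10.9)/2 = 19.20 °C
ET₀ = 0.0023 × 12.01 × (19.20 + 17.8) × √16.6 = 0.0023 × 12.01 × 37.00 × 4.0743 = 4.1641 mm/d
ETc = Kc × ET₀ = 1.11 × 4.1641 = 4.6222 mm/d
Crop demand D = ETc × 31 d = 4.6222 × 31 = 143.288 mm
Pe = 0.71 × 46.8 = 33.228 mm
D − Pe = 143.288 − 33.228 = 110.060 mm
Volume = 110.060 mm × 139.7 ha × 10 = 153753.8 m³

154000 m³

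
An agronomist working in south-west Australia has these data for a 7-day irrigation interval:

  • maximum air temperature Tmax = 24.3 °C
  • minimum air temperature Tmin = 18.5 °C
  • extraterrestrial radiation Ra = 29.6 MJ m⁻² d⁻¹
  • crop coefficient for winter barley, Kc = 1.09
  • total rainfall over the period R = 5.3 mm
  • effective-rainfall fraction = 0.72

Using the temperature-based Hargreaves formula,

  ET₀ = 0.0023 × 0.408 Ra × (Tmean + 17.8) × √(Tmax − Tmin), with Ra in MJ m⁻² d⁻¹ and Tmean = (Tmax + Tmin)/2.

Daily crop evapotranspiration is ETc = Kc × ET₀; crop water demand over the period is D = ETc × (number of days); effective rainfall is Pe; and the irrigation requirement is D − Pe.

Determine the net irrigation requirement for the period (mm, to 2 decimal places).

16.19 mm

Tmean = (24.3 + 18.5)/2 = 21.40 °C
0.408 Ra = 0.408 × 29.6 = 12.0768 mm/d equivalent
ET₀ = 0.0023 × 12.0768 × (21.40 + 17.8) × √5.8 = 0.0023 × 12.0768 × 39.20 × 2.4083 = 2.6223 mm/d
ETc = Kc × ET₀ = 1.09 × 2.6223 = 2.8583 mm/d
Crop demand D = ETc × 7 d = 2.8583 × 7 = 20.008 mm
Pe = 0.72 × 5.3 = 3.816 mm
D − Pe = 20.008 − 3.816 = 16.192 mm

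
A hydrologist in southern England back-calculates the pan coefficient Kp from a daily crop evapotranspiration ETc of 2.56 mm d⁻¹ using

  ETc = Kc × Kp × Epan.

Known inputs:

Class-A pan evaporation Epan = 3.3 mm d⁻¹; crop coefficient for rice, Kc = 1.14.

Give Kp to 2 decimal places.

ETc = Kc × Kp × Epan  ⇒  Kp = ETc / (Kc × Epan)
Kp = 2.56 / (1.14 × 3.3) = 2.56 / 3.762 = 0.6805

0.68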